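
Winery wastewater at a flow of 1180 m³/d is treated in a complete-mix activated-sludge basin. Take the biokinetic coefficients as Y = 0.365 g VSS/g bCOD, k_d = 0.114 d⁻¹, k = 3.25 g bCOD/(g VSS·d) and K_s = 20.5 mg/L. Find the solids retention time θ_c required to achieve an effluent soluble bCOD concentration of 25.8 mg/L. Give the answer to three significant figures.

From 1/θ_c = Y·k·S/(K_s + S) − k_d: Y·k·S/(K_s+S) = 0.365 × 3.25 × 25.8 / (20.5 + 25.8) = 0.6610 d⁻¹.
1/θ_c = 0.6610 − 0.114 = 0.5470 d⁻¹, so θ_c = 1.828 d.

θ_c ≈ 1.83 d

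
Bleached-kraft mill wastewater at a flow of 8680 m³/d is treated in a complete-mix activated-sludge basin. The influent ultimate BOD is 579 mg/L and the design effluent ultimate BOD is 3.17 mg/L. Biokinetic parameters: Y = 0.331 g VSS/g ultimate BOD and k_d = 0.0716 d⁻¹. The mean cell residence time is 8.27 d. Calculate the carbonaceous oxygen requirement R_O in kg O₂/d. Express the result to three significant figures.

R_O ≈ 3520 kg O₂/d

Y_obs = Y / (1 + k_d θ_c) = 0.331 / (1 + 0.0716 × 8.27) = 0.331 / 1.592 = 0.2079.
Q·(S₀ − S) = 8680 × (579 − 3.17) × 10⁻³ = 4998 kg/d removed.
Biomass synthesised: P_X = Y_obs × 4998 = 1039 kg VSS/d.
R_O = Q·(S₀ − S) − 1.42·P_X = 4998 − 1.42 × 1039 = 3523 kg O₂/d.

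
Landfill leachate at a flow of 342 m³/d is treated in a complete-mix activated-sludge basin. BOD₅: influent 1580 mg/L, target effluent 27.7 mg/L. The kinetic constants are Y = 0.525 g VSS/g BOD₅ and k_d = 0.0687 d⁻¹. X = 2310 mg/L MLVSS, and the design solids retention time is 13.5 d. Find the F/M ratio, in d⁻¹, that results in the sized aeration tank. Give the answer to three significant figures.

Rearranging the biomass balance for a CMAS with decay, V = Y·Q·ΔS·θ_c / [X·(1+k_d θ_c)] = 0.525 × 342 × (1580 − 27.7) × 13.5 / [2310 × (1 + 0.0687 × 13.5)] = 3.76×10^6 / 4452 = 845.1 m³.
Food-to-microorganism ratio F/M = Q S₀ / (V X) = 342 × 1580 / (845.1 × 2310) = 0.2768 d⁻¹.

F/M ≈ 0.277 d⁻¹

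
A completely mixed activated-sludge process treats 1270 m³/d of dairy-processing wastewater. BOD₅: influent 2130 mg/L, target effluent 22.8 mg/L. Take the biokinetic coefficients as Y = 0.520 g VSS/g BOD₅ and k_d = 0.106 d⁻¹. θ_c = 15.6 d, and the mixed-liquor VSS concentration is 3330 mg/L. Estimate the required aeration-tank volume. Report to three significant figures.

V ≈ 2460 m³

Steady-state biomass mass balance: V·X·(1 + k_d·θ_c) = Y·Q·(S₀ − S)·θ_c, so V = 0.520 × 1270 × (2130 − 22.8) × 15.6 / [3330 × (1 + 0.106 × 15.6)] = 2.17×10^7 / 8836 = 2457 m³.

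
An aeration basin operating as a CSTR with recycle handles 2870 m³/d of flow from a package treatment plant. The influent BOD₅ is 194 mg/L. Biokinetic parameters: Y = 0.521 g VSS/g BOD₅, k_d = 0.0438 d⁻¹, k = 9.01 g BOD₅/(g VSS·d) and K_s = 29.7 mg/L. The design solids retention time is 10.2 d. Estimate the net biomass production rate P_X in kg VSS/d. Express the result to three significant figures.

For a completely mixed reactor with recycle the Lawrence–McCarty relation gives S = K_s·(1 + k_d·θ_c) / [θ_c·(Y·k − k_d) − 1] = 29.7 × (1 + 0.0438 × 10.2) / [10.2 × (0.521 × 9.01 − 0.0438) − 1] = 42.97 / 46.43 = 0.9254 mg/L.
Correct the yield for decay: Y_obs = Y/(1 + k_d θ_c) = 0.521 / (1 + 0.0438 × 10.2) = 0.521 / 1.447 = 0.3601.
Mass of BOD₅ removed per day: Q(S₀ − S) = 2870 × 193.1 g/m³ = 554.1 kg/d.
Biomass produced: P_X = Y_obs·Q·ΔS = 0.3601 × 554.1 ≈ 199.5 kg VSS/d.

P_X ≈ 200 kg VSS/d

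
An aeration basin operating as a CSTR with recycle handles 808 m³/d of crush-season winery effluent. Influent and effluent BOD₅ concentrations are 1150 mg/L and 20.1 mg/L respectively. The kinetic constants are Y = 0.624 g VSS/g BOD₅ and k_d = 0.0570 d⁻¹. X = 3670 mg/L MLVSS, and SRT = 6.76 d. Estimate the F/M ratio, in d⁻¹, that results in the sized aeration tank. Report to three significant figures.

F/M ≈ 0.334 d⁻¹

From the SRT design equation V = Y Q (S₀−S) θ_c / [X (1 + k_d θ_c)] = 0.624 × 808 × (1150 − 20.1) × 6.76 / [3670 × (1 + 0.0570 × 6.76)] = 3.85×10^6 / 5084 = 757.5 m³.
F/M = Q·S₀ / (V·X) = 808 × 1150 / (757.5 × 3670) = 0.3343 g BOD₅·(g VSS·d)⁻¹.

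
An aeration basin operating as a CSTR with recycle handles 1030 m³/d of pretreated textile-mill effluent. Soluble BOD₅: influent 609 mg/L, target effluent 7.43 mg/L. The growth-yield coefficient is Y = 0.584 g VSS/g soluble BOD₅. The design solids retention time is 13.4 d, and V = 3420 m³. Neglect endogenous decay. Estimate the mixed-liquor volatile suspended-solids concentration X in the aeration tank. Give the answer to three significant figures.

X = Y·Q·ΔS·θ_c / V = 0.584 × 1030 × (609 − 7.43) × 13.4 / 3420 = 1418 mg/L.

X ≈ 1420 mg/L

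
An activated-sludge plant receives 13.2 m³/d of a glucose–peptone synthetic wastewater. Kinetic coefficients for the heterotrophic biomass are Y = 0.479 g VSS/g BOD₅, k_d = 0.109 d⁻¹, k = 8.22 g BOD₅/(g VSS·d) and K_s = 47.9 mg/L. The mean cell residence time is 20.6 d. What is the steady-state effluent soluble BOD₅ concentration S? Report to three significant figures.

S ≈ 2.00 mg/L

Effluent substrate depends only on kinetics and SRT: S = K_s(1 + k_d θ_c) / [θ_c(Yk − k_d) − 1] = 47.9 × (1 + 0.109 × 20.6) / [20.6 × (0.479 × 8.22 − 0.109) − 1] = 155.5 / 77.86 = 1.996 mg/L.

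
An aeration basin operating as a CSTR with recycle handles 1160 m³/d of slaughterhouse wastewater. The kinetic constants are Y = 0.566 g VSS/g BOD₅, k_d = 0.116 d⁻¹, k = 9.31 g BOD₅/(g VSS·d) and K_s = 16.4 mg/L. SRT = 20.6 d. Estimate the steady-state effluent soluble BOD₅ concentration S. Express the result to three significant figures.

For a completely mixed reactor with recycle the Lawrence–McCarty relation gives S = K_s·(1 + k_d·θ_c) / [θ_c·(Y·k − k_d) − 1] = 16.4 × (1 + 0.116 × 20.6) / [20.6 × (0.566 × 9.31 − 0.116) − 1] = 55.59 / 105.2 = 0.5286 mg/L.

S ≈ 0.529 mg/L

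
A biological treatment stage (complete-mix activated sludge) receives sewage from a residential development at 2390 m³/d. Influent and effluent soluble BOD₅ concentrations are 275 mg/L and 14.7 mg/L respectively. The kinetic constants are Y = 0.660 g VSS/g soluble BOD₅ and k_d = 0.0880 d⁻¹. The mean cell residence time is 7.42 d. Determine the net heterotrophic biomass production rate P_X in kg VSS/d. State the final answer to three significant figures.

Observed yield with endogenous decay: Y_obs = Y / (1 + k_d·θ_c) = 0.660 / (1 + 0.0880 × 7.42) = 0.660 / 1.653 = 0.3993 g VSS/g soluble BOD₅.
Substrate removed = Q·(S₀ − S) = 2390 m³/d × (275 − 14.7) g/m³ = 6.22×10^5 g/d = 622.1 kg/d.
P_X = Y_obs · Q(S₀ − S) = 0.3993 × 622.1 = 248.4 kg VSS/d.

P_X ≈ 248 kg VSS/d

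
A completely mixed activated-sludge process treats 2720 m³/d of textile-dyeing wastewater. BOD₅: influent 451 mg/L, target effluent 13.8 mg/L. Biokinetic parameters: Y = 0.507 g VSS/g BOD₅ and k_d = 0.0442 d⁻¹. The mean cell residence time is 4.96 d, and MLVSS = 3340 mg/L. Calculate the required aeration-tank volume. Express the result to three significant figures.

Rearranging the biomass balance for a CMAS with decay, V = Y·Q·ΔS·θ_c / [X·(1+k_d θ_c)] = 0.507 × 2720 × (451 − 13.8) × 4.96 / [3340 × (1 + 0.0442 × 4.96)] = 2.99×10^6 / 4072 = 734.4 m³.

V ≈ 734 m³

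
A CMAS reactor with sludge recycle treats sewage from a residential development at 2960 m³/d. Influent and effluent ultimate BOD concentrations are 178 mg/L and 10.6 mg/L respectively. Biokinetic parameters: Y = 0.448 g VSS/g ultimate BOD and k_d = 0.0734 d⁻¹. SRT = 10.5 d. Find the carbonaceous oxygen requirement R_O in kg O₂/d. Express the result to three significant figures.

R_O ≈ 317 kg O₂/d

The observed yield is Y_obs = Y/(1 + k_d·θ_c) = 0.448 / (1 + 0.0734 × 10.5) = 0.448 / 1.771 = 0.2530 g VSS per g ultimate BOD removed.
Substrate removed = Q·(S₀ − S) = 2960 m³/d × (178 − 10.6) g/m³ = 4.96×10^5 g/d = 495.5 kg/d.
P_X = Y_obs·Q·(S₀ − S) = 0.2530 × 495.5 = 125.4 kg VSS/d.
R_O = Q·ΔS − 1.42 P_X = 495.5 − 178.0 = 317.5 kg O₂/d.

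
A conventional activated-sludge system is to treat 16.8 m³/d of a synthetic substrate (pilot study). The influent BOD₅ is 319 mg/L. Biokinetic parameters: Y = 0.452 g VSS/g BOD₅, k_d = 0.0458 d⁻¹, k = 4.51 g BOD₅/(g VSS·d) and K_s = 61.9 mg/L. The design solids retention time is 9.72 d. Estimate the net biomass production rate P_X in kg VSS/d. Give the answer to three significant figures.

For a completely mixed reactor with recycle the Lawrence–McCarty relation gives S = K_s·(1 + k_d·θ_c) / [θ_c·(Y·k − k_d) − 1] = 61.9 × (1 + 0.0458 × 9.72) / [9.72 × (0.452 × 4.51 − 0.0458) − 1] = 89.46 / 18.37 = 4.870 mg/L.
The observed yield is Y_obs = Y/(1 + k_d·θ_c) = 0.452 / (1 + 0.0458 × 9.72) = 0.452 / 1.445 = 0.3128 g VSS per g BOD₅ removed.
ΔS = 319 − 4.87 = 314.1 mg/L, so the substrate removal rate is 16.8 × 314.1/1000 = 5.277 kg BOD₅/d.
Biomass produced: P_X = Y_obs·Q·ΔS = 0.3128 × 5.277 ≈ 1.651 kg VSS/d.

P_X ≈ 1.65 kg VSS/d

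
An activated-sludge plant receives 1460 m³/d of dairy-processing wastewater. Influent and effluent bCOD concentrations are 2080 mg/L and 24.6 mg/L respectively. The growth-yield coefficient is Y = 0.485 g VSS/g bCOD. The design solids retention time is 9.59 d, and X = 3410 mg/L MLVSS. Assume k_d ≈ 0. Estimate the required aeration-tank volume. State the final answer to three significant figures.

V·X = Y·Q·ΔS·θ_c gives V = 0.485 × 1460 × (2080 − 24.6) × 9.59 / 3410 = 4093 m³.

V ≈ 4090 m³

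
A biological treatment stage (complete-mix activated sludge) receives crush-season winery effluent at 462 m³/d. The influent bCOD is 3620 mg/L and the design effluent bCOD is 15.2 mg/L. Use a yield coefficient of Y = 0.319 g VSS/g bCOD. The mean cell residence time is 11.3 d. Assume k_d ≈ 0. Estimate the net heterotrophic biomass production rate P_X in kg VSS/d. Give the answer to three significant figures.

P_X ≈ 531 kg VSS/d

Since k_d ≈ 0, Y_obs = Y = 0.319 g VSS/g bCOD.
Mass of bCOD removed per day: Q(S₀ − S) = 462 × 3605 g/m³ = 1665 kg/d.
P_X = Y_obs · Q(S₀ − S) = 0.3190 × 1665 = 531.3 kg VSS/d.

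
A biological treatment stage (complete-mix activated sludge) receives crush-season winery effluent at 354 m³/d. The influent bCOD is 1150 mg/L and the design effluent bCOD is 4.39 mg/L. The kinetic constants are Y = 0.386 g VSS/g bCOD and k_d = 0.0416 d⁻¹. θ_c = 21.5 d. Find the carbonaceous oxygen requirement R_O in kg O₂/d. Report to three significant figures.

Correct the yield for decay: Y_obs = Y/(1 + k_d θ_c) = 0.386 / (1 + 0.0416 × 21.5) = 0.386 / 1.894 = 0.2038.
ΔS = 1150 − 4.39 = 1146 mg/L, so the substrate removal rate is 354 × 1146/1000 = 405.5 kg bCOD/d.
P_X = Y_obs·Q·(S₀ − S) = 0.2038 × 405.5 = 82.63 kg VSS/d.
R_O = Q·(S₀ − S) − 1.42·P_X = 405.5 − 1.42 × 82.63 = 288.2 kg O₂/d.

R_O ≈ 288 kg O₂/d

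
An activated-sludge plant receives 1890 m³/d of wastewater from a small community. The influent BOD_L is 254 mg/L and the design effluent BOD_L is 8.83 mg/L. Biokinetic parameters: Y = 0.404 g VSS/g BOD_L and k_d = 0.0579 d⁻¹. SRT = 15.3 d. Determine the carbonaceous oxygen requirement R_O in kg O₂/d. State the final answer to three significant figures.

The observed yield is Y_obs = Y/(1 + k_d·θ_c) = 0.404 / (1 + 0.0579 × 15.3) = 0.404 / 1.886 = 0.2142 g VSS per g BOD_L removed.
Q·(S₀ − S) = 1890 × (254 − 8.83) × 10⁻³ = 463.4 kg/d removed.
P_X = Y_obs·Q·(S₀ − S) = 0.2142 × 463.4 = 99.27 kg VSS/d.
R_O = Q·(S₀ − S) − 1.42·P_X = 463.4 − 1.42 × 99.27 = 322.4 kg O₂/d.

R_O ≈ 322 kg O₂/d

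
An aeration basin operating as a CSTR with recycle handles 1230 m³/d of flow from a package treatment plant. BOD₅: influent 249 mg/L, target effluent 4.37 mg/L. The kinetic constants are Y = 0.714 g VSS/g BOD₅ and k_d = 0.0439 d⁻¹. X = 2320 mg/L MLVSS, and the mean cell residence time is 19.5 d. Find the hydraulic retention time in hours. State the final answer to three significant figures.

τ ≈ 19.0 h

From the SRT design equation V = Y Q (S₀−S) θ_c / [X (1 + k_d θ_c)] = 0.714 × 1230 × (249 − 4.37) × 19.5 / [2320 × (1 + 0.0439 × 19.5)] = 4.19×10^6 / 4306 = 972.9 m³.
Hydraulic retention time τ = V/Q = 972.9 / 1230 = 0.7910 d = 18.98 h.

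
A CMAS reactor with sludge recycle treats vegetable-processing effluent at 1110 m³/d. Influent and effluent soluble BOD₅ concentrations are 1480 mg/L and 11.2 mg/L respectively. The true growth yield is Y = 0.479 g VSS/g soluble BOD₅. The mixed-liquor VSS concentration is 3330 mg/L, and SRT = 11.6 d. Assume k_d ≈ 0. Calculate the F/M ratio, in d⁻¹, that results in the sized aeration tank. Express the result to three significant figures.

F/M ≈ 0.181 d⁻¹

V·X = Y·Q·ΔS·θ_c gives V = 0.479 × 1110 × (1480 − 11.2) × 11.6 / 3330 = 2720 m³.
F/M = applied load / biomass = Q·S₀/(V·X) = 1110 × 1480 / (2720 × 3330) = 0.1813 d⁻¹.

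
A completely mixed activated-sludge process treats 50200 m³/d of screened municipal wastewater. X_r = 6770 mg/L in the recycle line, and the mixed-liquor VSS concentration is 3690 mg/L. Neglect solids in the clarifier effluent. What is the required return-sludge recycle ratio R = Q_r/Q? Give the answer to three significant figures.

Mass balance around the secondary clarifier (neglecting effluent solids): R = X / (X_r − X) = 3690 / (6770 − 3690) = 1.198.

R ≈ 1.20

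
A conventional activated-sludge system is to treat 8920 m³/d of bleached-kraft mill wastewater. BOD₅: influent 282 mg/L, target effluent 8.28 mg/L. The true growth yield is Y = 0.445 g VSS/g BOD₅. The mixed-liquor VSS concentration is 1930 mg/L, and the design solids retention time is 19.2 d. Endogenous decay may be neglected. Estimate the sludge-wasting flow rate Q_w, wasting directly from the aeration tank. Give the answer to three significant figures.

V·X = Y·Q·ΔS·θ_c gives V = 0.445 × 8920 × (282 − 8.28) × 19.2 / 1930 = 10809 m³.
With mixed-liquor wasting, θ_c = V/Q_w, so Q_w = V/θ_c = 10809/19.2 = 563.0 m³/d.

Q_w ≈ 563 m³/d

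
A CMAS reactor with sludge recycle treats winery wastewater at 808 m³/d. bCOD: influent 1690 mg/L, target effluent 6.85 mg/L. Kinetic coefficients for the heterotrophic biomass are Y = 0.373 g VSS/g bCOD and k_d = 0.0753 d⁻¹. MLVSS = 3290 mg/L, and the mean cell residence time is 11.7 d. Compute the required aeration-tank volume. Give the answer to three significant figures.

From the SRT design equation V = Y Q (S₀−S) θ_c / [X (1 + k_d θ_c)] = 0.373 × 808 × (1690 − 6.85) × 11.7 / [3290 × (1 + 0.0753 × 11.7)] = 5.94×10^6 / 6189 = 959.1 m³.

V ≈ 959 m³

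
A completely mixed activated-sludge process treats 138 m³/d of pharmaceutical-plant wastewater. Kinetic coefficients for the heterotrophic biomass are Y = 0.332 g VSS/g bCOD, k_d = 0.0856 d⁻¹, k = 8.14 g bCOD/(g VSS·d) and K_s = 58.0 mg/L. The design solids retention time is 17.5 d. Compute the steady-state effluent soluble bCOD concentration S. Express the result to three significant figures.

S ≈ 3.23 mg/L

Effluent substrate depends only on kinetics and SRT: S = K_s(1 + k_d θ_c) / [θ_c(Yk − k_d) − 1] = 58.0 × (1 + 0.0856 × 17.5) / [17.5 × (0.332 × 8.14 − 0.0856) − 1] = 144.9 / 44.80 = 3.234 mg/L.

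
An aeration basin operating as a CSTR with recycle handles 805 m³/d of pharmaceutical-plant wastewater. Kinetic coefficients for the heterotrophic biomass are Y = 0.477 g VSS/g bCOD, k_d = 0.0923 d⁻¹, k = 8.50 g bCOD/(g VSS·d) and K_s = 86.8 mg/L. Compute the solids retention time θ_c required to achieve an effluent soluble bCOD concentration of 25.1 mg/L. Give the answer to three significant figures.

θ_c ≈ 1.22 d

From 1/θ_c = Y·k·S/(K_s + S) − k_d: Y·k·S/(K_s+S) = 0.477 × 8.50 × 25.1 / (86.8 + 25.1) = 0.9095 d⁻¹.
Then 1/θ_c = μ − k_d = 0.9095 − 0.0923 = 0.8172 d⁻¹, giving θ_c = 1.224 d.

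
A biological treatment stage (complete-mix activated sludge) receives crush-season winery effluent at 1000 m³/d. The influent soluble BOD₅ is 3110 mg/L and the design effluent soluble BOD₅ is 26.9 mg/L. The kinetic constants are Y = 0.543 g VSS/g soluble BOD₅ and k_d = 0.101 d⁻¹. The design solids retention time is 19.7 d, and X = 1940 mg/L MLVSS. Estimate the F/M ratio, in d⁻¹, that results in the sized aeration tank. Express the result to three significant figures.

From the SRT design equation V = Y Q (S₀−S) θ_c / [X (1 + k_d θ_c)] = 0.543 × 1000 × (3110 − 26.9) × 19.7 / [1940 × (1 + 0.101 × 19.7)] = 3.3×10^7 / 5800 = 5686 m³.
F/M = applied load / biomass = Q·S₀/(V·X) = 1000 × 3110 / (5686 × 1940) = 0.2819 d⁻¹.

F/M ≈ 0.282 d⁻¹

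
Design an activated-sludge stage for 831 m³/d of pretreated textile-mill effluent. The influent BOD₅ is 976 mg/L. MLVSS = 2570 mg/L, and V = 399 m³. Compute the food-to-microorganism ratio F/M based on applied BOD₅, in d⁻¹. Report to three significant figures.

F/M ≈ 0.791 d⁻¹

Food-to-microorganism ratio F/M = Q S₀ / (V X) = 831 × 976 / (399.0 × 2570) = 0.7909 d⁻¹.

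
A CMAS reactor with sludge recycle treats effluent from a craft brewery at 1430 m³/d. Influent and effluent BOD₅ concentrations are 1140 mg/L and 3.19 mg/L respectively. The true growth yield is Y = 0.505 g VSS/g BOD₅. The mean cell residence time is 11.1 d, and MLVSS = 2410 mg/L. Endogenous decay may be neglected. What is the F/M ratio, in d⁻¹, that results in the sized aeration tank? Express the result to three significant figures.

With k_d = 0 the design equation reduces to V = Y Q (S₀−S) θ_c / X = 0.505 × 1430 × (1140 − 3.19) × 11.1 / 2410 = 3781 m³.
F/M = applied load / biomass = Q·S₀/(V·X) = 1430 × 1140 / (3781 × 2410) = 0.1789 d⁻¹.

F/M ≈ 0.179 d⁻¹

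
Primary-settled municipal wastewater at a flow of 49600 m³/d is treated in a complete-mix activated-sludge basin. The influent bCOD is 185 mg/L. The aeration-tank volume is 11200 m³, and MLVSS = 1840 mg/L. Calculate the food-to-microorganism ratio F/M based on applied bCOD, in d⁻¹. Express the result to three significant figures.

F/M = Q·S₀ / (V·X) = 49600 × 185 / (11200 × 1840) = 0.4453 g bCOD·(g VSS·d)⁻¹.

F/M ≈ 0.445 d⁻¹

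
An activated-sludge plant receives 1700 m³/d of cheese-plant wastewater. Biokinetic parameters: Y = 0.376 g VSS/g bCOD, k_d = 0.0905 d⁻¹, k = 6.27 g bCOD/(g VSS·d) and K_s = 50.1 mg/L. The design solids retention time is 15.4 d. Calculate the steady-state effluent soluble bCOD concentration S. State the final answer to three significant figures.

S ≈ 3.54 mg/L

From the Monod/SRT balance for a CMAS, S = K_s·(1+k_d θ_c)/[θ_c·(Y k − k_d) − 1] = 50.1 × (1 + 0.0905 × 15.4) / [15.4 × (0.376 × 6.27 − 0.0905) − 1] = 119.9 / 33.91 = 3.536 mg/L.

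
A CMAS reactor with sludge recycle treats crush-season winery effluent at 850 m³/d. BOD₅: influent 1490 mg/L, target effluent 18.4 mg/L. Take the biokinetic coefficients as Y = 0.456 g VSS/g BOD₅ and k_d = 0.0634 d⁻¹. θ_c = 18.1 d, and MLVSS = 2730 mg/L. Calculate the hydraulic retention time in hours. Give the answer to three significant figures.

Rearranging the biomass balance for a CMAS with decay, V = Y·Q·ΔS·θ_c / [X·(1+k_d θ_c)] = 0.456 × 850 × (1490 − 18.4) × 18.1 / [2730 × (1 + 0.0634 × 18.1)] = 1.03×10^7 / 5863 = 1761 m³.
Hydraulic retention time τ = V/Q = 1761 / 850 = 2.072 d = 49.72 h.

τ ≈ 49.7 h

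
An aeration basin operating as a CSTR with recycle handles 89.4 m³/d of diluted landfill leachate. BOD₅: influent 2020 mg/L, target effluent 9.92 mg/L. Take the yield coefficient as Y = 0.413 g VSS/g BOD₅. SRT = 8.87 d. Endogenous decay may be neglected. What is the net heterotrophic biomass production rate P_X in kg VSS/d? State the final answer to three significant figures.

P_X ≈ 74.2 kg VSS/d

No decay correction is needed, so Y_obs = Y = 0.413.
Substrate removed = Q·(S₀ − S) = 89.4 m³/d × (2020 − 9.92) g/m³ = 1.8×10^5 g/d = 179.7 kg/d.
P_X = Y_obs · Q(S₀ − S) = 0.4130 × 179.7 = 74.22 kg VSS/d.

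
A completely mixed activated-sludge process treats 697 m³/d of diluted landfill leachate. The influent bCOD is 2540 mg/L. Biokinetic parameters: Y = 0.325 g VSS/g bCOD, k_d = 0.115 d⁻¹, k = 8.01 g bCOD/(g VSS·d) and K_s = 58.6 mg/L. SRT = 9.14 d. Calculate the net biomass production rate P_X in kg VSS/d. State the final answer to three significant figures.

P_X ≈ 280 kg VSS/d

Effluent substrate depends only on kinetics and SRT: S = K_s(1 + k_d θ_c) / [θ_c(Yk − k_d) − 1] = 58.6 × (1 + 0.115 × 9.14) / [9.14 × (0.325 × 8.01 − 0.115) − 1] = 120.2 / 21.74 = 5.528 mg/L.
The observed yield is Y_obs = Y/(1 + k_d·θ_c) = 0.325 / (1 + 0.115 × 9.14) = 0.325 / 2.051 = 0.1585 g VSS per g bCOD removed.
ΔS = 2540 − 5.53 = 2534 mg/L, so the substrate removal rate is 697 × 2534/1000 = 1767 kg bCOD/d.
So the net sludge growth is P_X = 0.1585 × 1767 = 279.9 kg VSS/d.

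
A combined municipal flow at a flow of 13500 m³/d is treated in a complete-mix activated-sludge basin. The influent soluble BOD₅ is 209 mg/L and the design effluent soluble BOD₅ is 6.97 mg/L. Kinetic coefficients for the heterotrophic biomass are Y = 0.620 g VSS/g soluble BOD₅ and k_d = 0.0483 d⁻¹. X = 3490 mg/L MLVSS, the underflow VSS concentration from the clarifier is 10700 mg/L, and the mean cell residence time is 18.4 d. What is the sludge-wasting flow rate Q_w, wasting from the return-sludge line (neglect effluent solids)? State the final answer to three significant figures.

Q_w ≈ 83.7 m³/d

From the SRT design equation V = Y Q (S₀−S) θ_c / [X (1 + k_d θ_c)] = 0.620 × 13500 × (209 − 6.97) × 18.4 / [3490 × (1 + 0.0483 × 18.4)] = 3.11×10^7 / 6592 = 4720 m³.
Wasting from the return line (neglecting effluent solids): Q_w = V·X / (θ_c·X_r) = 4720 × 3490 / (18.4 × 10700) = 83.67 m³/d.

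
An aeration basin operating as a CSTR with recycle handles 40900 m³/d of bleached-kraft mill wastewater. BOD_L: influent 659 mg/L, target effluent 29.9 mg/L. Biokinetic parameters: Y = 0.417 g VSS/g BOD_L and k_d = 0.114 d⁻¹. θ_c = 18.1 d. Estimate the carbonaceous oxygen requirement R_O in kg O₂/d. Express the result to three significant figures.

Y_obs = Y / (1 + k_d θ_c) = 0.417 / (1 + 0.114 × 18.1) = 0.417 / 3.063 = 0.1361.
Mass of BOD_L removed per day: Q(S₀ − S) = 40900 × 629.1 g/m³ = 25730 kg/d.
P_X = Y_obs·Q·(S₀ − S) = 0.1361 × 25730 = 3502 kg VSS/d.
R_O = Q·(S₀ − S) − 1.42·P_X = 25730 − 1.42 × 3502 = 20757 kg O₂/d.

R_O ≈ 20800 kg O₂/d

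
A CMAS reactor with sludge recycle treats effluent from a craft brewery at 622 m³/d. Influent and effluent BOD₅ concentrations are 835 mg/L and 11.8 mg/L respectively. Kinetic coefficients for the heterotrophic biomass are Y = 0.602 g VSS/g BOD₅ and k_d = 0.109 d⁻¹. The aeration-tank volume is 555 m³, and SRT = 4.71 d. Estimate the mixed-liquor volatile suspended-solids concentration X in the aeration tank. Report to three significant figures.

X ≈ 1730 mg/L

From V·X·(1 + k_d·θ_c) = Y·Q·(S₀ − S)·θ_c: X = 0.602 × 622 × (835 − 11.8) × 4.71 / [555 × (1 + 0.109 × 4.71)] = 1728 mg/L.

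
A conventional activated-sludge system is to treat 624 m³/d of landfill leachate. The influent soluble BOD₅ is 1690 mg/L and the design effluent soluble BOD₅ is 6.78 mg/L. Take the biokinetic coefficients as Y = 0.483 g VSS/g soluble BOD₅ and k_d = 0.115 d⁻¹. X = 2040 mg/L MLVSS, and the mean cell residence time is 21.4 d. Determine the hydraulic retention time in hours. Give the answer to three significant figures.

From the SRT design equation V = Y Q (S₀−S) θ_c / [X (1 + k_d θ_c)] = 0.483 × 624 × (1690 − 6.78) × 21.4 / [2040 × (1 + 0.115 × 21.4)] = 1.09×10^7 / 7060 = 1538 m³.
HRT = V/Q = 1538 m³ / 624 m³·d⁻¹ = 2.464 d × 24 = 59.14 h.

τ ≈ 59.1 h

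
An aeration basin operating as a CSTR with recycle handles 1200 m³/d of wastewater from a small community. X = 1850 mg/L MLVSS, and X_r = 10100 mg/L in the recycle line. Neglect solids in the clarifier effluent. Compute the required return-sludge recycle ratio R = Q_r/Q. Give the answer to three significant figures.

R ≈ 0.224

Mass balance around the secondary clarifier (neglecting effluent solids): R = X / (X_r − X) = 1850 / (10100 − 1850) = 0.2242.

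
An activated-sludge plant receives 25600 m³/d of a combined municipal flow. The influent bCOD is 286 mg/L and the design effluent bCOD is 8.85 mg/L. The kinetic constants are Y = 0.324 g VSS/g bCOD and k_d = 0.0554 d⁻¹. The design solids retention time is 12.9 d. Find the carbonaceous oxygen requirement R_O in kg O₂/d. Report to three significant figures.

Observed yield with endogenous decay: Y_obs = Y / (1 + k_d·θ_c) = 0.324 / (1 + 0.0554 × 12.9) = 0.324 / 1.715 = 0.1890 g VSS/g bCOD.
ΔS = 286 − 8.85 = 277.1 mg/L, so the substrate removal rate is 25600 × 277.1/1000 = 7095 kg bCOD/d.
Net sludge production P_X = 0.1890 × 7095 = 1341 kg VSS/d.
R_O = Q·ΔS − 1.42 P_X = 7095 − 1904 = 5191 kg O₂/d.

R_O ≈ 5190 kg O₂/d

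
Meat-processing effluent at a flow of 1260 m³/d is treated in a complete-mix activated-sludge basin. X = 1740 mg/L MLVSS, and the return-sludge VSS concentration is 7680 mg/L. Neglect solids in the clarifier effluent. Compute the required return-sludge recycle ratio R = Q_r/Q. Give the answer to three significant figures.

Mass balance around the secondary clarifier (neglecting effluent solids): R = X / (X_r − X) = 1740 / (7680 − 1740) = 0.2929.

R ≈ 0.293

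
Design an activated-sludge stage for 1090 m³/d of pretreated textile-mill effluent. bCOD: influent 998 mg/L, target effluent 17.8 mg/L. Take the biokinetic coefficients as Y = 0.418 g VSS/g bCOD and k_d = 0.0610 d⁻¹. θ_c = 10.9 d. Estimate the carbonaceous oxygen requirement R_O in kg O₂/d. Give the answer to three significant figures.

R_O ≈ 688 kg O₂/d

Observed yield with endogenous decay: Y_obs = Y / (1 + k_d·θ_c) = 0.418 / (1 + 0.0610 × 10.9) = 0.418 / 1.665 = 0.2511 g VSS/g bCOD.
Q·(S₀ − S) = 1090 × (998 − 17.8) × 10⁻³ = 1068 kg/d removed.
Biomass synthesised: P_X = Y_obs × 1068 = 268.2 kg VSS/d.
R_O = Q·ΔS − 1.42 P_X = 1068 − 380.9 = 687.5 kg O₂/d.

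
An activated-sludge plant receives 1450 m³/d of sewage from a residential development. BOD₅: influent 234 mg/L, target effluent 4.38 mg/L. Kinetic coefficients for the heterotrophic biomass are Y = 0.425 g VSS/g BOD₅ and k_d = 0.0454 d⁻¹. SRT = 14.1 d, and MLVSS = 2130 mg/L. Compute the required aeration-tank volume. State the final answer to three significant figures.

Rearranging the biomass balance for a CMAS with decay, V = Y·Q·ΔS·θ_c / [X·(1+k_d θ_c)] = 0.425 × 1450 × (234 − 4.38) × 14.1 / [2130 × (1 + 0.0454 × 14.1)] = 2×10^6 / 3493 = 571.1 m³.

V ≈ 571 m³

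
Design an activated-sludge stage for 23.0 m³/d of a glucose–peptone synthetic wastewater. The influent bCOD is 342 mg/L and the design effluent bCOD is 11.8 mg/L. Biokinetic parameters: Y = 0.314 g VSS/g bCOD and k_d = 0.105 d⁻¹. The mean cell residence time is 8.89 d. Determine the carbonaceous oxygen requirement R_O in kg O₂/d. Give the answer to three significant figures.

R_O ≈ 5.84 kg O₂/d

Correct the yield for decay: Y_obs = Y/(1 + k_d θ_c) = 0.314 / (1 + 0.105 × 8.89) = 0.314 / 1.933 = 0.1624.
Q·(S₀ − S) = 23.0 × (342 − 11.8) × 10⁻³ = 7.595 kg/d removed.
P_X = Y_obs·Q·(S₀ − S) = 0.1624 × 7.595 = 1.233 kg VSS/d.
Carbonaceous O₂ demand = substrate oxidised − cell-mass equivalent = 7.595 − 1.42 × 1.233 = 5.843 kg O₂/d.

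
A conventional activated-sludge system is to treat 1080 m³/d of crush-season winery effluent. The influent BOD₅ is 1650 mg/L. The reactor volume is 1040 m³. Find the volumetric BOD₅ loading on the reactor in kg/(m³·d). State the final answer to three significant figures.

L_v ≈ 1.71 kg BOD₅/(m³·d)

Applied BOD₅ load per unit volume = Q·S₀/V = (1080 × 1650/1000)/1040 = 1.713 kg BOD₅·m⁻³·d⁻¹.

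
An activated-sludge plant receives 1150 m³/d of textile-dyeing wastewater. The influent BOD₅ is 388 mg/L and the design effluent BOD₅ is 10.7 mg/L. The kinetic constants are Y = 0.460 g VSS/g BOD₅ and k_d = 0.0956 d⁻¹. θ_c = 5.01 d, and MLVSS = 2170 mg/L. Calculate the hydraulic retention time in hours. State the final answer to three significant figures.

τ ≈ 6.50 h

Rearranging the biomass balance for a CMAS with decay, V = Y·Q·ΔS·θ_c / [X·(1+k_d θ_c)] = 0.460 × 1150 × (388 − 10.7) × 5.01 / [2170 × (1 + 0.0956 × 5.01)] = 10×10^5 / 3209 = 311.6 m³.
τ = V/Q = 311.6/1150 = 0.2709 d, or 6.502 h.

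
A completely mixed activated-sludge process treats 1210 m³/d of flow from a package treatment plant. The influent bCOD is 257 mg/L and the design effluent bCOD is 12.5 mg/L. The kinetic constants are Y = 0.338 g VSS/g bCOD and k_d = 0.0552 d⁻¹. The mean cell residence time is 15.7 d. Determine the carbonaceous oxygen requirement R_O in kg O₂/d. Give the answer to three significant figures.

R_O ≈ 220 kg O₂/d

Observed yield with endogenous decay: Y_obs = Y / (1 + k_d·θ_c) = 0.338 / (1 + 0.0552 × 15.7) = 0.338 / 1.867 = 0.1811 g VSS/g bCOD.
Mass of bCOD removed per day: Q(S₀ − S) = 1210 × 244.5 g/m³ = 295.8 kg/d.
Net sludge production P_X = 0.1811 × 295.8 = 53.57 kg VSS/d.
Carbonaceous O₂ demand = substrate oxidised − cell-mass equivalent = 295.8 − 1.42 × 53.57 = 219.8 kg O₂/d.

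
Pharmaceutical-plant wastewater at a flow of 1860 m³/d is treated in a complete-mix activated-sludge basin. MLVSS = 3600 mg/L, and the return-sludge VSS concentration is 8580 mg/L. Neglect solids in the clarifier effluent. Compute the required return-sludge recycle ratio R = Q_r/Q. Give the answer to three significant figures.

Solids balance on the clarifier gives (1+R)X = R·X_r, so R = X/(X_r − X) = 3600 / (8580 − 3600) = 0.7229.

R ≈ 0.723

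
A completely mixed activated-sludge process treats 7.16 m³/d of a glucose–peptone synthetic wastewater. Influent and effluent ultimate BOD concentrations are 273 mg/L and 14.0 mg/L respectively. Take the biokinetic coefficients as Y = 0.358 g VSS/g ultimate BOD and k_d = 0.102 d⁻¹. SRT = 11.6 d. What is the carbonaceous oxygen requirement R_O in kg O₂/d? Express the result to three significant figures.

R_O ≈ 1.42 kg O₂/d

Observed yield with endogenous decay: Y_obs = Y / (1 + k_d·θ_c) = 0.358 / (1 + 0.102 × 11.6) = 0.358 / 2.183 = 0.1640 g VSS/g ultimate BOD.
Mass of ultimate BOD removed per day: Q(S₀ − S) = 7.16 × 259.0 g/m³ = 1.854 kg/d.
P_X = Y_obs·Q·(S₀ − S) = 0.1640 × 1.854 = 0.3041 kg VSS/d.
Carbonaceous O₂ demand = substrate oxidised − cell-mass equivalent = 1.854 − 1.42 × 0.3041 = 1.423 kg O₂/d.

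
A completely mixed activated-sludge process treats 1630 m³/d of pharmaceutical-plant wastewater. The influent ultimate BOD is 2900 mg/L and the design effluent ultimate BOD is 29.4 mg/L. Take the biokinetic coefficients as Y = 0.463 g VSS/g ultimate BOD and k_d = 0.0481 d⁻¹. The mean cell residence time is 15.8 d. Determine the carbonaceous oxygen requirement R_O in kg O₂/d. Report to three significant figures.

Correct the yield for decay: Y_obs = Y/(1 + k_d θ_c) = 0.463 / (1 + 0.0481 × 15.8) = 0.463 / 1.760 = 0.2631.
ΔS = 2900 − 29.4 = 2871 mg/L, so the substrate removal rate is 1630 × 2871/1000 = 4679 kg ultimate BOD/d.
Net sludge production P_X = 0.2631 × 4679 = 1231 kg VSS/d.
R_O = Q·ΔS − 1.42 P_X = 4679 − 1748 = 2931 kg O₂/d.

R_O ≈ 2930 kg O₂/d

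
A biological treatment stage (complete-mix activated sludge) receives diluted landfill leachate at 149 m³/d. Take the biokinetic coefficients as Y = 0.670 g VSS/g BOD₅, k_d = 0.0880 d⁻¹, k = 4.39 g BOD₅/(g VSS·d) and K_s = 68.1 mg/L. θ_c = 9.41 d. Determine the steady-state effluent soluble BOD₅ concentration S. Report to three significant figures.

Effluent substrate depends only on kinetics and SRT: S = K_s(1 + k_d θ_c) / [θ_c(Yk − k_d) − 1] = 68.1 × (1 + 0.0880 × 9.41) / [9.41 × (0.670 × 4.39 − 0.0880) − 1] = 124.5 / 25.85 = 4.816 mg/L.

S ≈ 4.82 mg/L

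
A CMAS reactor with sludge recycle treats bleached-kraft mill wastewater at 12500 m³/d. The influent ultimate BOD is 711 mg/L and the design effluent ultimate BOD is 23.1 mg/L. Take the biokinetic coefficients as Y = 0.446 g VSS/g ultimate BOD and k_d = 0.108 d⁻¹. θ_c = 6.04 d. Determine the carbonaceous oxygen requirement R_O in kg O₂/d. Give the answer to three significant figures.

R_O ≈ 5300 kg O₂/d

Observed yield with endogenous decay: Y_obs = Y / (1 + k_d·θ_c) = 0.446 / (1 + 0.108 × 6.04) = 0.446 / 1.652 = 0.2699 g VSS/g ultimate BOD.
Mass of ultimate BOD removed per day: Q(S₀ − S) = 12500 × 687.9 g/m³ = 8599 kg/d.
Net sludge production P_X = 0.2699 × 8599 = 2321 kg VSS/d.
R_O = Q·(S₀ − S) − 1.42·P_X = 8599 − 1.42 × 2321 = 5303 kg O₂/d.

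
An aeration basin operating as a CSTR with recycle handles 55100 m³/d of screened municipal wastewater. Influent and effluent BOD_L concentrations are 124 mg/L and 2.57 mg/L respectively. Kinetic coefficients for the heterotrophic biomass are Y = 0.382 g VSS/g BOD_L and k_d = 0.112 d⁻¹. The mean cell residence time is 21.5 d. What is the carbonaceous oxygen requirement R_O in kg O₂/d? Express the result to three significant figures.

Y_obs = Y / (1 + k_d θ_c) = 0.382 / (1 + 0.112 × 21.5) = 0.382 / 3.408 = 0.1121.
Substrate removed = Q·(S₀ − S) = 55100 m³/d × (124 − 2.57) g/m³ = 6.69×10^6 g/d = 6691 kg/d.
Biomass synthesised: P_X = Y_obs × 6691 = 750.0 kg VSS/d.
Carbonaceous O₂ demand = substrate oxidised − cell-mass equivalent = 6691 − 1.42 × 750.0 = 5626 kg O₂/d.

R_O ≈ 5630 kg O₂/d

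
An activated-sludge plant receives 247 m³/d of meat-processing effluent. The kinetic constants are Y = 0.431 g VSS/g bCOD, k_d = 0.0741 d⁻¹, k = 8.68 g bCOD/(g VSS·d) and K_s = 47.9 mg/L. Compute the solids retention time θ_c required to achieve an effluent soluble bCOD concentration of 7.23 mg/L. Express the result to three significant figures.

Specific growth rate at S = 7.23 mg/L: μ = YkS/(K_s+S) = 0.431·8.68·7.23/(47.9+7.23) = 0.4906 d⁻¹.
Then 1/θ_c = μ − k_d = 0.4906 − 0.0741 = 0.4165 d⁻¹, giving θ_c = 2.401 d.

θ_c ≈ 2.40 d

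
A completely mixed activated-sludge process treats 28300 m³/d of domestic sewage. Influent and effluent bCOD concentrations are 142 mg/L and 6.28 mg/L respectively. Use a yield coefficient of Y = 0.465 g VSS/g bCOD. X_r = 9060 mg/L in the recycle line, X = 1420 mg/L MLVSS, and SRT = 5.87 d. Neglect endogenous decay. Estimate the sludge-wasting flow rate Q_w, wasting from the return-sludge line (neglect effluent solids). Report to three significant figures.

Q_w ≈ 197 m³/d

With k_d = 0 the design equation reduces to V = Y Q (S₀−S) θ_c / X = 0.465 × 28300 × (142 − 6.28) × 5.87 / 1420 = 7383 m³.
θ_c = V·X/(Q_w·X_r) when wasting from the recycle, so Q_w = V·X/(θ_c·X_r) = 7383 × 1420 / (5.87 × 9060) = 197.1 m³/d.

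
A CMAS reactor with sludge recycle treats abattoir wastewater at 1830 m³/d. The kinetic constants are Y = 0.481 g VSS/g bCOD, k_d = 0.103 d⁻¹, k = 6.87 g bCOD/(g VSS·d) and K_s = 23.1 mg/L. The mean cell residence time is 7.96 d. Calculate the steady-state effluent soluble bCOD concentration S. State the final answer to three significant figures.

For a completely mixed reactor with recycle the Lawrence–McCarty relation gives S = K_s·(1 + k_d·θ_c) / [θ_c·(Y·k − k_d) − 1] = 23.1 × (1 + 0.103 × 7.96) / [7.96 × (0.481 × 6.87 − 0.103) − 1] = 42.04 / 24.48 = 1.717 mg/L.

S ≈ 1.72 mg/L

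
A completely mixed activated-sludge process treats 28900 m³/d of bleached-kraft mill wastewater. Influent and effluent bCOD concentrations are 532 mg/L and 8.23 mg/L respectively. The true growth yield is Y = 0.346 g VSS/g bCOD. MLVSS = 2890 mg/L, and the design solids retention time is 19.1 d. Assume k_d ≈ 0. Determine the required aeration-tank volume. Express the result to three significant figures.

V ≈ 34600 m³

With k_d = 0 the design equation reduces to V = Y Q (S₀−S) θ_c / X = 0.346 × 28900 × (532 − 8.23) × 19.1 / 2890 = 34614 m³.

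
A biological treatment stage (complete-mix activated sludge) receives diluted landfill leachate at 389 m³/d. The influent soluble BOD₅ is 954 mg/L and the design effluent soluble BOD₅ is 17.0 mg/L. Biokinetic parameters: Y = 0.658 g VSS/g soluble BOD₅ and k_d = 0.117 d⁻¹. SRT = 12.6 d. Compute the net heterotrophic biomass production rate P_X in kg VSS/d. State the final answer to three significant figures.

Correct the yield for decay: Y_obs = Y/(1 + k_d θ_c) = 0.658 / (1 + 0.117 × 12.6) = 0.658 / 2.474 = 0.2659.
ΔS = 954 − 17.0 = 937.0 mg/L, so the substrate removal rate is 389 × 937.0/1000 = 364.5 kg soluble BOD₅/d.
Biomass produced: P_X = Y_obs·Q·ΔS = 0.2659 × 364.5 ≈ 96.93 kg VSS/d.

P_X ≈ 96.9 kg VSS/d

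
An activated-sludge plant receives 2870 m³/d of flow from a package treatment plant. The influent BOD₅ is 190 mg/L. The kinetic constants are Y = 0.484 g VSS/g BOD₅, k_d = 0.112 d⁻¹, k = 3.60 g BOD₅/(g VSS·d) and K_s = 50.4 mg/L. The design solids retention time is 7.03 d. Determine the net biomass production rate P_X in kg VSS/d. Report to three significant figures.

For a completely mixed reactor with recycle the Lawrence–McCarty relation gives S = K_s·(1 + k_d·θ_c) / [θ_c·(Y·k − k_d) − 1] = 50.4 × (1 + 0.112 × 7.03) / [7.03 × (0.484 × 3.60 − 0.112) − 1] = 90.08 / 10.46 = 8.611 mg/L.
Observed yield with endogenous decay: Y_obs = Y / (1 + k_d·θ_c) = 0.484 / (1 + 0.112 × 7.03) = 0.484 / 1.787 = 0.2708 g VSS/g BOD₅.
Substrate removed = Q·(S₀ − S) = 2870 m³/d × (190 − 8.61) g/m³ = 5.21×10^5 g/d = 520.6 kg/d.
Net biomass production P_X = Y_obs × Q·(S₀ − S) = 0.2708 × 520.6 = 141.0 kg VSS/d.

P_X ≈ 141 kg VSS/d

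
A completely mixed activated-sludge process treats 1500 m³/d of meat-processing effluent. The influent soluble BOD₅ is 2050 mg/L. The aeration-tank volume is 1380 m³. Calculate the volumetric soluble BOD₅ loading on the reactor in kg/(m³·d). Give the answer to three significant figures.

Applied soluble BOD₅ load per unit volume = Q·S₀/V = (1500 × 2050/1000)/1380 = 2.228 kg soluble BOD₅·m⁻³·d⁻¹.

L_v ≈ 2.23 kg soluble BOD₅/(m³·d)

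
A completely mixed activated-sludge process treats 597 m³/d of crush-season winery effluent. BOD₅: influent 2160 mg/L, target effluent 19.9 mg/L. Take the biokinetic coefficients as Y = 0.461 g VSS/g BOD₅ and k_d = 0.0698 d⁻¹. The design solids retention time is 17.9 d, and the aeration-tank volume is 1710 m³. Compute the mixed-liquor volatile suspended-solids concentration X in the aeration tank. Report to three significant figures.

X ≈ 2740 mg/L

From V·X·(1 + k_d·θ_c) = Y·Q·(S₀ − S)·θ_c: X = 0.461 × 597 × (2160 − 19.9) × 17.9 / [1710 × (1 + 0.0698 × 17.9)] = 2741 mg/L.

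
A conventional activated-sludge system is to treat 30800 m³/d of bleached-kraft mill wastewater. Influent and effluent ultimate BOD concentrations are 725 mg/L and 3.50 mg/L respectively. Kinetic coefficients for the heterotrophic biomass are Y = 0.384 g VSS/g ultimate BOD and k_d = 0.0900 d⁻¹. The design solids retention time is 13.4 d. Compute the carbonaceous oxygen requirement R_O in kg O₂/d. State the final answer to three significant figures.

R_O ≈ 16700 kg O₂/d

The observed yield is Y_obs = Y/(1 + k_d·θ_c) = 0.384 / (1 + 0.0900 × 13.4) = 0.384 / 2.206 = 0.1741 g VSS per g ultimate BOD removed.
Mass of ultimate BOD removed per day: Q(S₀ − S) = 30800 × 721.5 g/m³ = 22222 kg/d.
Biomass synthesised: P_X = Y_obs × 22222 = 3868 kg VSS/d.
R_O = Q·(S₀ − S) − 1.42·P_X = 22222 − 1.42 × 3868 = 16729 kg O₂/d.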